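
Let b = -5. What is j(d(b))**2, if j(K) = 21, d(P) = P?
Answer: 441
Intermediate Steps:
j(d(b))**2 = 21**2 = 441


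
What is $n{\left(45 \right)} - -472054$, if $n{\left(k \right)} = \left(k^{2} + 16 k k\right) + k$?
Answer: $506524$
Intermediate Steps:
$n{\left(k \right)} = k + 17 k^{2}$ ($n{\left(k \right)} = \left(k^{2} + 16 k^{2}\right) + k = 17 k^{2} + k = k + 17 k^{2}$)
$n{\left(45 \right)} - -472054 = 45 \left(1 + 17 \cdot 45\right) - -472054 = 45 \left(1 + 765\right) + 472054 = 45 \cdot 766 + 472054 = 34470 + 472054 = 506524$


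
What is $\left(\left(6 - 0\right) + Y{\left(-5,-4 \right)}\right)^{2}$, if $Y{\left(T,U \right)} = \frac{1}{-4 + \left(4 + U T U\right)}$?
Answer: $\frac{229441}{6400} \approx 35.85$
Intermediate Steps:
$Y{\left(T,U \right)} = \frac{1}{T U^{2}}$ ($Y{\left(T,U \right)} = \frac{1}{-4 + \left(4 + T U^{2}\right)} = \frac{1}{T U^{2}}$)
$\left(\left(6 - 0\right) + Y{\left(-5,-4 \right)}\right)^{2} = \left(\left(6 - 0\right) + \frac{1}{\left(-5\right) 16}\right)^{2} = \left(\left(6 + 0\right) - \frac{1}{80}\right)^{2} = \left(6 - \frac{1}{80}\right)^{2} = \left(\frac{479}{80}\right)^{2} = \frac{229441}{6400}$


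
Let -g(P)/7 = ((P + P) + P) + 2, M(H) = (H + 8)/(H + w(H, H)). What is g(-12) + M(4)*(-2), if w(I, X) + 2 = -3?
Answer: 262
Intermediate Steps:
w(I, X) = -5 (w(I, X) = -2 - 3 = -5)
M(H) = (8 + H)/(-5 + H) (M(H) = (H + 8)/(H - 5) = (8 + H)/(-5 + H))
g(P) = -14 - 21*P (g(P) = -7*(((P + P) + P) + 2) = -7*((2*P + P) + 2) = -7*(3*P + 2) = -7*(2 + 3*P) = -14 - 21*P)
g(-12) + M(4)*(-2) = (-14 - 21*(-12)) + ((8 + 4)/(-5 + 4))*(-2) = (-14 + 252) + (12/(-1))*(-2) = 238 - 1*12*(-2) = 238 - 12*(-2) = 238 + 24 = 262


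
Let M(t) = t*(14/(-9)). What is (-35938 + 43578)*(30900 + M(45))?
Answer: 235541200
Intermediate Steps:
M(t) = -14*t/9 (M(t) = t*(14*(-⅑)) = t*(-14/9) = -14*t/9)
(-35938 + 43578)*(30900 + M(45)) = (-35938 + 43578)*(30900 - 14/9*45) = 7640*(30900 - 70) = 7640*30830 = 235541200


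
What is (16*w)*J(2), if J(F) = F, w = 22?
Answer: 704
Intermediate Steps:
(16*w)*J(2) = (16*22)*2 = 352*2 = 704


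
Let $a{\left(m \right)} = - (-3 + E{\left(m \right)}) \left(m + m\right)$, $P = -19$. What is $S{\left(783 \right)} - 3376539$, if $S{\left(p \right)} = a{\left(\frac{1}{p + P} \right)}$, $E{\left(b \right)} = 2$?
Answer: $- \frac{1289837897}{382} \approx -3.3765 \cdot 10^{6}$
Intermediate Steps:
$a{\left(m \right)} = 2 m$ ($a{\left(m \right)} = - (-3 + 2) \left(m + m\right) = \left(-1\right) \left(-1\right) 2 m = 1 \cdot 2 m = 2 m$)
$S{\left(p \right)} = \frac{2}{-19 + p}$ ($S{\left(p \right)} = \frac{2}{p - 19} = \frac{2}{-19 + p}$)
$S{\left(783 \right)} - 3376539 = \frac{2}{-19 + 783} - 3376539 = \frac{2}{764} - 3376539 = 2 \cdot \frac{1}{764} - 3376539 = \frac{1}{382} - 3376539 = - \frac{1289837897}{382}$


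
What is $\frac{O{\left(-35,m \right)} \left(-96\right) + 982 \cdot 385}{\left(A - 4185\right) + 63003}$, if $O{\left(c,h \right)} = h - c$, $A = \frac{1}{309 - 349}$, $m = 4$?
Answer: $\frac{14973040}{2352719} \approx 6.3641$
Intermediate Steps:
$A = - \frac{1}{40}$ ($A = \frac{1}{-40} = - \frac{1}{40} \approx -0.025$)
$\frac{O{\left(-35,m \right)} \left(-96\right) + 982 \cdot 385}{\left(A - 4185\right) + 63003} = \frac{\left(4 - -35\right) \left(-96\right) + 982 \cdot 385}{\left(- \frac{1}{40} - 4185\right) + 63003} = \frac{\left(4 + 35\right) \left(-96\right) + 378070}{\left(- \frac{1}{40} - 4185\right) + 63003} = \frac{39 \left(-96\right) + 378070}{- \frac{167401}{40} + 63003} = \frac{-3744 + 378070}{\frac{2352719}{40}} = 374326 \cdot \frac{40}{2352719} = \frac{14973040}{2352719}$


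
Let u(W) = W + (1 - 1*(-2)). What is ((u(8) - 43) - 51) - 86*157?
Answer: -13585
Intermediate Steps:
u(W) = 3 + W (u(W) = W + (1 + 2) = W + 3 = 3 + W)
((u(8) - 43) - 51) - 86*157 = (((3 + 8) - 43) - 51) - 86*157 = ((11 - 43) - 51) - 13502 = (-32 - 51) - 13502 = -83 - 13502 = -13585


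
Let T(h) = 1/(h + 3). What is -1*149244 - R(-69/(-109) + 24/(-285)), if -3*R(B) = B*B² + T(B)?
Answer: -18268450754411342983099/122406723195535500 ≈ -1.4924e+5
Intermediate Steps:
T(h) = 1/(3 + h)
R(B) = -B³/3 - 1/(3*(3 + B)) (R(B) = -(B*B² + 1/(3 + B))/3 = -(B³ + 1/(3 + B))/3 = -B³/3 - 1/(3*(3 + B)))
-1*149244 - R(-69/(-109) + 24/(-285)) = -1*149244 - (-1 + (-69/(-109) + 24/(-285))³*(-3 - (-69/(-109) + 24/(-285))))/(3*(3 + (-69/(-109) + 24/(-285)))) = -149244 - (-1 + (-69*(-1/109) + 24*(-1/285))³*(-3 - (-69*(-1/109) + 24*(-1/285))))/(3*(3 + (-69*(-1/109) + 24*(-1/285)))) = -149244 - (-1 + (69/109 - 8/95)³*(-3 - (69/109 - 8/95)))/(3*(3 + (69/109 - 8/95))) = -149244 - (-1 + (5683/10355)³*(-3 - 1*5683/10355))/(3*(3 + 5683/10355)) = -149244 - (-1 + 183540946987*(-3 - 5683/10355)/1110325488875)/(3*36748/10355) = -149244 - 10355*(-1 + (183540946987/1110325488875)*(-36748/10355))/(3*36748) = -149244 - 10355*(-1 - 6744762719878276/11497420437300625)/(3*36748) = -149244 - 10355*(-18242183157178901)/(3*36748*11497420437300625) = -149244 - 1*(-18242183157178901/122406723195535500) = -149244 + 18242183157178901/122406723195535500 = -18268450754411342983099/122406723195535500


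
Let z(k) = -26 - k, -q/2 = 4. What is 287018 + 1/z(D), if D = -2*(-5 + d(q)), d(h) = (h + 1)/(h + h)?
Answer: 80652050/281 ≈ 2.8702e+5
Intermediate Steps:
q = -8 (q = -2*4 = -8)
d(h) = (1 + h)/(2*h) (d(h) = (1 + h)/((2*h)) = (1 + h)*(1/(2*h)) = (1 + h)/(2*h))
D = 73/8 (D = -2*(-5 + (½)*(1 - 8)/(-8)) = -2*(-5 + (½)*(-⅛)*(-7)) = -2*(-5 + 7/16) = -2*(-73/16) = 73/8 ≈ 9.1250)
287018 + 1/z(D) = 287018 + 1/(-26 - 1*73/8) = 287018 + 1/(-26 - 73/8) = 287018 + 1/(-281/8) = 287018 - 8/281 = 80652050/281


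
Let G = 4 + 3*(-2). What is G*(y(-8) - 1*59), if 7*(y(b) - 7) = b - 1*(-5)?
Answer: 734/7 ≈ 104.86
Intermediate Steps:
y(b) = 54/7 + b/7 (y(b) = 7 + (b - 1*(-5))/7 = 7 + (b + 5)/7 = 7 + (5 + b)/7 = 7 + (5/7 + b/7) = 54/7 + b/7)
G = -2 (G = 4 - 6 = -2)
G*(y(-8) - 1*59) = -2*((54/7 + (⅐)*(-8)) - 1*59) = -2*((54/7 - 8/7) - 59) = -2*(46/7 - 59) = -2*(-367/7) = 734/7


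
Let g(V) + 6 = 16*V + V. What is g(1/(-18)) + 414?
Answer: 7327/18 ≈ 407.06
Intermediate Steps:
g(V) = -6 + 17*V (g(V) = -6 + (16*V + V) = -6 + 17*V)
g(1/(-18)) + 414 = (-6 + 17/(-18)) + 414 = (-6 + 17*(-1/18)) + 414 = (-6 - 17/18) + 414 = -125/18 + 414 = 7327/18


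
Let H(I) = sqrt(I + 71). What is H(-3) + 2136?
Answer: 2136 + 2*sqrt(17) ≈ 2144.2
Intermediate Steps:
H(I) = sqrt(71 + I)
H(-3) + 2136 = sqrt(71 - 3) + 2136 = sqrt(68) + 2136 = 2*sqrt(17) + 2136 = 2136 + 2*sqrt(17)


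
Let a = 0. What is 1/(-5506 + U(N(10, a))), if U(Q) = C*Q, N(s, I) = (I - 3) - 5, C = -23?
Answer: -1/5322 ≈ -0.00018790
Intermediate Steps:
N(s, I) = -8 + I (N(s, I) = (-3 + I) - 5 = -8 + I)
U(Q) = -23*Q
1/(-5506 + U(N(10, a))) = 1/(-5506 - 23*(-8 + 0)) = 1/(-5506 - 23*(-8)) = 1/(-5506 + 184) = 1/(-5322) = -1/5322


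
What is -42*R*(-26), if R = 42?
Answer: 45864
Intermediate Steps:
-42*R*(-26) = -42*42*(-26) = -1764*(-26) = 45864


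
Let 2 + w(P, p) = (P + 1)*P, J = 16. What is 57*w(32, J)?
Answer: 60078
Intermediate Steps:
w(P, p) = -2 + P*(1 + P) (w(P, p) = -2 + (P + 1)*P = -2 + (1 + P)*P = -2 + P*(1 + P))
57*w(32, J) = 57*(-2 + 32 + 32²) = 57*(-2 + 32 + 1024) = 57*1054 = 60078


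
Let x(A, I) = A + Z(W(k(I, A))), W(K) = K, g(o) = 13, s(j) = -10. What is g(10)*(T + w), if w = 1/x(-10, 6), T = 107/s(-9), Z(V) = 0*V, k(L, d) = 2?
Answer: -702/5 ≈ -140.40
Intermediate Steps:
Z(V) = 0
T = -107/10 (T = 107/(-10) = 107*(-1/10) = -107/10 ≈ -10.700)
x(A, I) = A (x(A, I) = A + 0 = A)
w = -1/10 (w = 1/(-10) = -1/10 ≈ -0.10000)
g(10)*(T + w) = 13*(-107/10 - 1/10) = 13*(-54/5) = -702/5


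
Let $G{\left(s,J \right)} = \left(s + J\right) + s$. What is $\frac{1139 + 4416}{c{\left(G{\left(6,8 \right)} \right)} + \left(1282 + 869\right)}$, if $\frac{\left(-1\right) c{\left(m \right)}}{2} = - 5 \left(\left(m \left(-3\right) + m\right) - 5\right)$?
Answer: $\frac{5555}{1701} \approx 3.2657$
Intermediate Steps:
$G{\left(s,J \right)} = J + 2 s$ ($G{\left(s,J \right)} = \left(J + s\right) + s = J + 2 s$)
$c{\left(m \right)} = -50 - 20 m$ ($c{\left(m \right)} = - 2 \left(- 5 \left(\left(m \left(-3\right) + m\right) - 5\right)\right) = - 2 \left(- 5 \left(\left(- 3 m + m\right) - 5\right)\right) = - 2 \left(- 5 \left(- 2 m - 5\right)\right) = - 2 \left(- 5 \left(-5 - 2 m\right)\right) = - 2 \left(25 + 10 m\right) = -50 - 20 m$)
$\frac{1139 + 4416}{c{\left(G{\left(6,8 \right)} \right)} + \left(1282 + 869\right)} = \frac{1139 + 4416}{\left(-50 - 20 \left(8 + 2 \cdot 6\right)\right) + \left(1282 + 869\right)} = \frac{5555}{\left(-50 - 20 \left(8 + 12\right)\right) + 2151} = \frac{5555}{\left(-50 - 400\right) + 2151} = \frac{5555}{-450 + 2151} = \frac{5555}{1701}$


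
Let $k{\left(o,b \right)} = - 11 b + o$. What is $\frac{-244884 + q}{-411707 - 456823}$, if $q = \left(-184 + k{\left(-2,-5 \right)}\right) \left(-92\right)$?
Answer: $\frac{6848}{25545} \approx 0.26808$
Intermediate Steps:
$k{\left(o,b \right)} = o - 11 b$
$q = 12052$ ($q = \left(-184 - -53\right) \left(-92\right) = \left(-184 + \left(-2 + 55\right)\right) \left(-92\right) = \left(-184 + 53\right) \left(-92\right) = \left(-131\right) \left(-92\right) = 12052$)
$\frac{-244884 + q}{-411707 - 456823} = \frac{-244884 + 12052}{-411707 - 456823} = - \frac{232832}{-868530} = \left(-232832\right) \left(- \frac{1}{868530}\right) = \frac{6848}{25545}$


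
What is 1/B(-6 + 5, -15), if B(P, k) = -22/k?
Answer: 15/22 ≈ 0.68182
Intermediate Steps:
1/B(-6 + 5, -15) = 1/(-22/(-15)) = 1/(-22*(-1/15)) = 1/(22/15) = 15/22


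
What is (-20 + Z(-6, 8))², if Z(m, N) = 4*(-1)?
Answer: 576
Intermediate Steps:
Z(m, N) = -4
(-20 + Z(-6, 8))² = (-20 - 4)² = (-24)² = 576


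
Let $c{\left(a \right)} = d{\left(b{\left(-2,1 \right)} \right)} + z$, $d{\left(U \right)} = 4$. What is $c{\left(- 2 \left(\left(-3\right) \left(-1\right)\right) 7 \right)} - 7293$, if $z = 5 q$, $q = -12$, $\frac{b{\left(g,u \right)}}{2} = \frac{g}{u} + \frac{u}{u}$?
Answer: $-7349$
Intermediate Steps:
$b{\left(g,u \right)} = 2 + \frac{2 g}{u}$ ($b{\left(g,u \right)} = 2 \left(\frac{g}{u} + \frac{u}{u}\right) = 2 \left(\frac{g}{u} + 1\right) = 2 \left(1 + \frac{g}{u}\right) = 2 + \frac{2 g}{u}$)
$z = -60$ ($z = 5 \left(-12\right) = -60$)
$c{\left(a \right)} = -56$ ($c{\left(a \right)} = 4 - 60 = -56$)
$c{\left(- 2 \left(\left(-3\right) \left(-1\right)\right) 7 \right)} - 7293 = -56 - 7293 = -7349$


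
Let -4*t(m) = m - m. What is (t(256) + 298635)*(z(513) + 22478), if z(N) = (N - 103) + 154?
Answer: 6881147670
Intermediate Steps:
t(m) = 0 (t(m) = -(m - m)/4 = -¼*0 = 0)
z(N) = 51 + N (z(N) = (-103 + N) + 154 = 51 + N)
(t(256) + 298635)*(z(513) + 22478) = (0 + 298635)*((51 + 513) + 22478) = 298635*(564 + 22478) = 298635*23042 = 6881147670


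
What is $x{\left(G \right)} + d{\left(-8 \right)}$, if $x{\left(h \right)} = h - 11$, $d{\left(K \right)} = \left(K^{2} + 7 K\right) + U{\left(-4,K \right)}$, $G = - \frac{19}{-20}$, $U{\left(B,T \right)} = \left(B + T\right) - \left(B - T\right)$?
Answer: $- \frac{361}{20} \approx -18.05$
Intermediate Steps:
$U{\left(B,T \right)} = 2 T$
$G = \frac{19}{20}$ ($G = \left(-19\right) \left(- \frac{1}{20}\right) = \frac{19}{20} \approx 0.95$)
$d{\left(K \right)} = K^{2} + 9 K$ ($d{\left(K \right)} = \left(K^{2} + 7 K\right) + 2 K = K^{2} + 9 K$)
$x{\left(h \right)} = -11 + h$
$x{\left(G \right)} + d{\left(-8 \right)} = \left(-11 + \frac{19}{20}\right) - 8 \left(9 - 8\right) = - \frac{201}{20} - 8 = - \frac{361}{20}$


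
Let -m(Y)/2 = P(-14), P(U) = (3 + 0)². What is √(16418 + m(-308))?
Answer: 20*√41 ≈ 128.06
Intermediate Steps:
P(U) = 9 (P(U) = 3² = 9)
m(Y) = -18 (m(Y) = -2*9 = -18)
√(16418 + m(-308)) = √(16418 - 18) = √16400 = 20*√41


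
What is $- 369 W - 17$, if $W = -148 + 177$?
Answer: $-10718$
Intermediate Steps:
$W = 29$
$- 369 W - 17 = \left(-369\right) 29 - 17 = -10701 - 17 = -10718$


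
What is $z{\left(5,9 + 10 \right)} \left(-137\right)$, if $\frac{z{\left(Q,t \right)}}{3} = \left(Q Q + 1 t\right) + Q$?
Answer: $-20139$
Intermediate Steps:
$z{\left(Q,t \right)} = 3 Q + 3 t + 3 Q^{2}$ ($z{\left(Q,t \right)} = 3 \left(\left(Q Q + 1 t\right) + Q\right) = 3 \left(\left(Q^{2} + t\right) + Q\right) = 3 \left(\left(t + Q^{2}\right) + Q\right) = 3 \left(Q + t + Q^{2}\right) = 3 Q + 3 t + 3 Q^{2}$)
$z{\left(5,9 + 10 \right)} \left(-137\right) = \left(3 \cdot 5 + 3 \left(9 + 10\right) + 3 \cdot 5^{2}\right) \left(-137\right) = \left(15 + 3 \cdot 19 + 3 \cdot 25\right) \left(-137\right) = \left(15 + 57 + 75\right) \left(-137\right) = 147 \left(-137\right) = -20139$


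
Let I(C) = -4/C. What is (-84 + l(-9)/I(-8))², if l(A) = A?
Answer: 10404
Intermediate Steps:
(-84 + l(-9)/I(-8))² = (-84 - 9/((-4/(-8))))² = (-84 - 9/((-4*(-⅛))))² = (-84 - 9/½)² = (-84 - 9*2)² = (-84 - 18)² = (-102)² = 10404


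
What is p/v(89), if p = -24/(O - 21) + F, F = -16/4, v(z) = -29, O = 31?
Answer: 32/145 ≈ 0.22069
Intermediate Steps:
F = -4 (F = -16*¼ = -4)
p = -32/5 (p = -24/(31 - 21) - 4 = -24/10 - 4 = -24*⅒ - 4 = -12/5 - 4 = -32/5 ≈ -6.4000)
p/v(89) = -32/5/(-29) = -32/5*(-1/29) = 32/145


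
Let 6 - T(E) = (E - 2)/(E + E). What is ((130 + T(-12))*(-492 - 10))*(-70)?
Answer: 14275625/3 ≈ 4.7585e+6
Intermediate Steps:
T(E) = 6 - (-2 + E)/(2*E) (T(E) = 6 - (E - 2)/(E + E) = 6 - (-2 + E)/(2*E))
((130 + T(-12))*(-492 - 10))*(-70) = ((130 + (11/2 + 1/(-12)))*(-492 - 10))*(-70) = ((130 + (11/2 - 1/12))*(-502))*(-70) = ((130 + 65/12)*(-502))*(-70) = ((1625/12)*(-502))*(-70) = -407875/6*(-70) = 14275625/3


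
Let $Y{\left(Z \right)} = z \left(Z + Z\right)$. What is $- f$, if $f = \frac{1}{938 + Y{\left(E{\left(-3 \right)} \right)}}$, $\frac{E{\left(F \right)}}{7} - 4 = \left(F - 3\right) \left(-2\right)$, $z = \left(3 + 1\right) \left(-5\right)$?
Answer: $\frac{1}{3542} \approx 0.00028233$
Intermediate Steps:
$z = -20$ ($z = 4 \left(-5\right) = -20$)
$E{\left(F \right)} = 70 - 14 F$ ($E{\left(F \right)} = 28 + 7 \left(F - 3\right) \left(-2\right) = 28 + 7 \left(-3 + F\right) \left(-2\right) = 28 + 7 \left(6 - 2 F\right) = 28 - \left(-42 + 14 F\right) = 70 - 14 F$)
$Y{\left(Z \right)} = - 40 Z$ ($Y{\left(Z \right)} = - 20 \left(Z + Z\right) = - 20 \cdot 2 Z = - 40 Z$)
$f = - \frac{1}{3542}$ ($f = \frac{1}{938 - 40 \left(70 - -42\right)} = \frac{1}{938 - 40 \left(70 + 42\right)} = \frac{1}{938 - 4480} = \frac{1}{-3542} = - \frac{1}{3542} \approx -0.00028233$)
$- f = \left(-1\right) \left(- \frac{1}{3542}\right) = \frac{1}{3542}$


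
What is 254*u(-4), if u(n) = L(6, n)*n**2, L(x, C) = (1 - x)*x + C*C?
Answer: -56896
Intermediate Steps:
L(x, C) = C**2 + x*(1 - x) (L(x, C) = x*(1 - x) + C**2 = C**2 + x*(1 - x))
u(n) = n**2*(-30 + n**2) (u(n) = (6 + n**2 - 1*6**2)*n**2 = (6 + n**2 - 1*36)*n**2 = (6 + n**2 - 36)*n**2 = (-30 + n**2)*n**2 = n**2*(-30 + n**2))
254*u(-4) = 254*((-4)**2*(-30 + (-4)**2)) = 254*(16*(-30 + 16)) = 254*(16*(-14)) = 254*(-224) = -56896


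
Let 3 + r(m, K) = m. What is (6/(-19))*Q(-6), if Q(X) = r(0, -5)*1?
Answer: 18/19 ≈ 0.94737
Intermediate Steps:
r(m, K) = -3 + m
Q(X) = -3 (Q(X) = (-3 + 0)*1 = -3*1 = -3)
(6/(-19))*Q(-6) = (6/(-19))*(-3) = (6*(-1/19))*(-3) = -6/19*(-3) = 18/19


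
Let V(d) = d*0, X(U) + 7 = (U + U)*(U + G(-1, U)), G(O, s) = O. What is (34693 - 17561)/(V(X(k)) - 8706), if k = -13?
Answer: -8566/4353 ≈ -1.9678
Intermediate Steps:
X(U) = -7 + 2*U*(-1 + U) (X(U) = -7 + (U + U)*(U - 1) = -7 + (2*U)*(-1 + U) = -7 + 2*U*(-1 + U))
V(d) = 0
(34693 - 17561)/(V(X(k)) - 8706) = (34693 - 17561)/(0 - 8706) = 17132/(-8706) = 17132*(-1/8706) = -8566/4353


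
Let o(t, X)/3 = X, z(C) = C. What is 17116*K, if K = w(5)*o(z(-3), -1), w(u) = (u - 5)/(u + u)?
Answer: 0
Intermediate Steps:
o(t, X) = 3*X
w(u) = (-5 + u)/(2*u) (w(u) = (-5 + u)/((2*u)) = (-5 + u)*(1/(2*u)) = (-5 + u)/(2*u))
K = 0 (K = ((1/2)*(-5 + 5)/5)*(3*(-1)) = ((1/2)*(1/5)*0)*(-3) = 0*(-3) = 0)
17116*K = 17116*0 = 0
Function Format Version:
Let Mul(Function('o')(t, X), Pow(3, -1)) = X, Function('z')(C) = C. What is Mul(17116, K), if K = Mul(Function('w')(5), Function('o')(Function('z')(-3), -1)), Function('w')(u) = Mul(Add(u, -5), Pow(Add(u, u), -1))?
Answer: 0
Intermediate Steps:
Function('o')(t, X) = Mul(3, X)
Function('w')(u) = Mul(Rational(1, 2), Pow(u, -1), Add(-5, u)) (Function('w')(u) = Mul(Add(-5, u), Pow(Mul(2, u), -1)) = Mul(Add(-5, u), Mul(Rational(1, 2), Pow(u, -1))) = Mul(Rational(1, 2), Pow(u, -1), Add(-5, u)))
K = 0 (K = Mul(Mul(Rational(1, 2), Pow(5, -1), Add(-5, 5)), Mul(3, -1)) = Mul(Mul(Rational(1, 2), Rational(1, 5), 0), -3) = Mul(0, -3) = 0)
Mul(17116, K) = Mul(17116, 0) = 0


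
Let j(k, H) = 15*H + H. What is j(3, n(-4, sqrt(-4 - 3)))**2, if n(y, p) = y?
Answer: 4096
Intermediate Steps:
j(k, H) = 16*H
j(3, n(-4, sqrt(-4 - 3)))**2 = (16*(-4))**2 = (-64)**2 = 4096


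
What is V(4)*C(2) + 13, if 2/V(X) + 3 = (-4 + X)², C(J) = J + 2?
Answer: 31/3 ≈ 10.333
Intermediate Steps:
C(J) = 2 + J
V(X) = 2/(-3 + (-4 + X)²)
V(4)*C(2) + 13 = (2/(-3 + (-4 + 4)²))*(2 + 2) + 13 = (2/(-3 + 0²))*4 + 13 = (2/(-3 + 0))*4 + 13 = (2/(-3))*4 + 13 = (2*(-⅓))*4 + 13 = -⅔*4 + 13 = -8/3 + 13 = 31/3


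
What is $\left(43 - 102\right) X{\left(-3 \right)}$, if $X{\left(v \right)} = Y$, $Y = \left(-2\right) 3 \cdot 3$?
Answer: $1062$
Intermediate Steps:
$Y = -18$ ($Y = \left(-6\right) 3 = -18$)
$X{\left(v \right)} = -18$
$\left(43 - 102\right) X{\left(-3 \right)} = \left(43 - 102\right) \left(-18\right) = \left(-59\right) \left(-18\right) = 1062$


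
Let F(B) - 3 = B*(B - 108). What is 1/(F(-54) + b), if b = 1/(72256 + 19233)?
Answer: 91489/800620240 ≈ 0.00011427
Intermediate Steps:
F(B) = 3 + B*(-108 + B) (F(B) = 3 + B*(B - 108) = 3 + B*(-108 + B))
b = 1/91489 ≈ 1.0930e-5
1/(F(-54) + b) = 1/((3 + (-54)² - 108*(-54)) + 1/91489) = 1/((3 + 2916 + 5832) + 1/91489) = 1/(8751 + 1/91489) = 1/(800620240/91489) = 91489/800620240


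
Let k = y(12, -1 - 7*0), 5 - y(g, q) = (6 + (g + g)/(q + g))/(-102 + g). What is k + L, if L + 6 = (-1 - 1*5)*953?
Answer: -62908/11 ≈ -5718.9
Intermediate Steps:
y(g, q) = 5 - (6 + 2*g/(g + q))/(-102 + g) (y(g, q) = 5 - (6 + (g + g)/(q + g))/(-102 + g) = 5 - (6 + (2*g)/(g + q))/(-102 + g) = 5 - (6 + 2*g/(g + q))/(-102 + g))
L = -5724 (L = -6 + (-1 - 1*5)*953 = -6 + (-1 - 5)*953 = -6 - 6*953 = -6 - 5718 = -5724)
k = 56/11 (k = (-518*12 - 516*(-1 - 7*0) + 5*12**2 + 5*12*(-1 - 7*0))/(12**2 - 102*12 - 102*(-1 - 7*0) + 12*(-1 - 7*0)) = (-6216 - 516*(-1 + 0) + 5*144 + 5*12*(-1 + 0))/(144 - 1224 - 102*(-1 + 0) + 12*(-1 + 0)) = (-6216 - 516*(-1) + 720 + 5*12*(-1))/(144 - 1224 - 102*(-1) + 12*(-1)) = (-6216 + 516 + 720 - 60)/(144 - 1224 + 102 - 12) = -5040/(-990) = -1/990*(-5040) = 56/11 ≈ 5.0909)
k + L = 56/11 - 5724 = -62908/11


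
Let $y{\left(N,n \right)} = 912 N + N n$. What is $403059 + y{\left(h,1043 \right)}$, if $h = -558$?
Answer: $-687831$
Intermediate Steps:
$403059 + y{\left(h,1043 \right)} = 403059 - 558 \left(912 + 1043\right) = 403059 - 1090890 = -687831$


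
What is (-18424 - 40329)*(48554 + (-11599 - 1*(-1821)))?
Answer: -2278206328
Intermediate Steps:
(-18424 - 40329)*(48554 + (-11599 - 1*(-1821))) = -58753*(48554 + (-11599 + 1821)) = -58753*(48554 - 9778) = -58753*38776 = -2278206328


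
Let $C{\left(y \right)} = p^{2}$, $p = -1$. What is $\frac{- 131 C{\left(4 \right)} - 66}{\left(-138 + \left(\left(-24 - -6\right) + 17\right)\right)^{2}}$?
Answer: $- \frac{197}{19321} \approx -0.010196$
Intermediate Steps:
$C{\left(y \right)} = 1$ ($C{\left(y \right)} = \left(-1\right)^{2} = 1$)
$\frac{- 131 C{\left(4 \right)} - 66}{\left(-138 + \left(\left(-24 - -6\right) + 17\right)\right)^{2}} = \frac{\left(-131\right) 1 - 66}{\left(-138 + \left(\left(-24 - -6\right) + 17\right)\right)^{2}} = \frac{-131 - 66}{\left(-138 + \left(\left(-24 + 6\right) + 17\right)\right)^{2}} = - \frac{197}{\left(-138 + \left(-18 + 17\right)\right)^{2}} = - \frac{197}{\left(-138 - 1\right)^{2}} = - \frac{197}{\left(-139\right)^{2}} = - \frac{197}{19321}$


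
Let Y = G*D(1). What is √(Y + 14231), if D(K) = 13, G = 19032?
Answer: √261647 ≈ 511.51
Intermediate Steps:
Y = 247416 (Y = 19032*13 = 247416)
√(Y + 14231) = √(247416 + 14231) = √261647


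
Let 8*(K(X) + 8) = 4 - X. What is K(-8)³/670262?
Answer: -2197/5362096 ≈ -0.00040973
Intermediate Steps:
K(X) = -15/2 - X/8 (K(X) = -8 + (4 - X)/8 = -8 + (½ - X/8) = -15/2 - X/8)
K(-8)³/670262 = (-15/2 - ⅛*(-8))³/670262 = (-15/2 + 1)³*(1/670262) = (-13/2)³*(1/670262) = -2197/8*1/670262 = -2197/5362096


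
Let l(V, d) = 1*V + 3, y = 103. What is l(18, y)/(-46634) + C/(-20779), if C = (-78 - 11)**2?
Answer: -52832039/138429698 ≈ -0.38165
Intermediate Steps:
l(V, d) = 3 + V (l(V, d) = V + 3 = 3 + V)
C = 7921 (C = (-89)**2 = 7921)
l(18, y)/(-46634) + C/(-20779) = (3 + 18)/(-46634) + 7921/(-20779) = 21*(-1/46634) + 7921*(-1/20779) = -3/6662 - 7921/20779 = -52832039/138429698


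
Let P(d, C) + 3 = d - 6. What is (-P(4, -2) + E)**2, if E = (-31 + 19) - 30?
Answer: 1369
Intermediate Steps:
P(d, C) = -9 + d (P(d, C) = -3 + (d - 6) = -3 + (-6 + d) = -9 + d)
E = -42 (E = -12 - 30 = -42)
(-P(4, -2) + E)**2 = (-(-9 + 4) - 42)**2 = (-1*(-5) - 42)**2 = (5 - 42)**2 = (-37)**2 = 1369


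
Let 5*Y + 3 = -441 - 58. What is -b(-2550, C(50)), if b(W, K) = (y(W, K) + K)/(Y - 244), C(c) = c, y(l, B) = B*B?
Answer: 2125/287 ≈ 7.4042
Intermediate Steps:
Y = -502/5 (Y = -⅗ + (-441 - 58)/5 = -⅗ + (⅕)*(-499) = -⅗ - 499/5 = -502/5 ≈ -100.40)
y(l, B) = B²
b(W, K) = -5*K/1722 - 5*K²/1722 (b(W, K) = (K² + K)/(-502/5 - 244) = (K + K²)/(-1722/5) = (K + K²)*(-5/1722) = -5*K/1722 - 5*K²/1722)
-b(-2550, C(50)) = -5*50*(-1 - 1*50)/1722 = -5*50*(-1 - 50)/1722 = -5*50*(-51)/1722 = -1*(-2125/287) = 2125/287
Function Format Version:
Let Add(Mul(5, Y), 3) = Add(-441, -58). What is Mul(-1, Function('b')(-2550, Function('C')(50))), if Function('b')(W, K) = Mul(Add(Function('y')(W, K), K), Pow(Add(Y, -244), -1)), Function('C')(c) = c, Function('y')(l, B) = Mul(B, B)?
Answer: Rational(2125, 287) ≈ 7.4042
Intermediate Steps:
Y = Rational(-502, 5) (Y = Add(Rational(-3, 5), Mul(Rational(1, 5), Add(-441, -58))) = Add(Rational(-3, 5), Mul(Rational(1, 5), -499)) = Add(Rational(-3, 5), Rational(-499, 5)) = Rational(-502, 5) ≈ -100.40)
Function('y')(l, B) = Pow(B, 2)
Function('b')(W, K) = Add(Mul(Rational(-5, 1722), K), Mul(Rational(-5, 1722), Pow(K, 2))) (Function('b')(W, K) = Mul(Add(Pow(K, 2), K), Pow(Add(Rational(-502, 5), -244), -1)) = Mul(Add(K, Pow(K, 2)), Pow(Rational(-1722, 5), -1)) = Mul(Add(K, Pow(K, 2)), Rational(-5, 1722)) = Add(Mul(Rational(-5, 1722), K), Mul(Rational(-5, 1722), Pow(K, 2))))
Mul(-1, Function('b')(-2550, Function('C')(50))) = Mul(-1, Mul(Rational(5, 1722), 50, Add(-1, Mul(-1, 50)))) = Mul(-1, Mul(Rational(5, 1722), 50, Add(-1, -50))) = Mul(-1, Mul(Rational(5, 1722), 50, -51)) = Mul(-1, Rational(-2125, 287)) = Rational(2125, 287)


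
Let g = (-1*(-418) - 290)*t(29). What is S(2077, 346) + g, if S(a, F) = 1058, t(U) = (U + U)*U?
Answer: 216354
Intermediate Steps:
t(U) = 2*U**2 (t(U) = (2*U)*U = 2*U**2)
g = 215296 (g = (-1*(-418) - 290)*(2*29**2) = (418 - 290)*(2*841) = 128*1682 = 215296)
S(2077, 346) + g = 1058 + 215296 = 216354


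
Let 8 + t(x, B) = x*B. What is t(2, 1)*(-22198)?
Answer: 133188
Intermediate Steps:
t(x, B) = -8 + B*x (t(x, B) = -8 + x*B = -8 + B*x)
t(2, 1)*(-22198) = (-8 + 1*2)*(-22198) = (-8 + 2)*(-22198) = -6*(-22198) = 133188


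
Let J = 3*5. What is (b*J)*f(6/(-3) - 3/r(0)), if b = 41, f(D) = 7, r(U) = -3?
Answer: 4305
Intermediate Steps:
J = 15
(b*J)*f(6/(-3) - 3/r(0)) = (41*15)*7 = 615*7 = 4305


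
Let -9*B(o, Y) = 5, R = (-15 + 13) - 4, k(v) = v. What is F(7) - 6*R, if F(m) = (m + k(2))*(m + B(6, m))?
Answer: 94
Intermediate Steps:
R = -6 (R = -2 - 4 = -6)
B(o, Y) = -5/9 (B(o, Y) = -⅑*5 = -5/9)
F(m) = (2 + m)*(-5/9 + m) (F(m) = (m + 2)*(m - 5/9) = (2 + m)*(-5/9 + m))
F(7) - 6*R = (-10/9 + 7² + (13/9)*7) - 6*(-6) = (-10/9 + 49 + 91/9) + 36 = 58 + 36 = 94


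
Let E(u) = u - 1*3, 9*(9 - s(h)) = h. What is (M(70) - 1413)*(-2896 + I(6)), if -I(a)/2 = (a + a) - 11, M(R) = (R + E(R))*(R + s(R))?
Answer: -24182200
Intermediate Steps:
s(h) = 9 - h/9
E(u) = -3 + u (E(u) = u - 3 = -3 + u)
M(R) = (-3 + 2*R)*(9 + 8*R/9) (M(R) = (R + (-3 + R))*(R + (9 - R/9)) = (-3 + 2*R)*(9 + 8*R/9))
I(a) = 22 - 4*a (I(a) = -2*((a + a) - 11) = -2*(2*a - 11) = -2*(-11 + 2*a) = 22 - 4*a)
(M(70) - 1413)*(-2896 + I(6)) = ((-27 + (16/9)*70**2 + (46/3)*70) - 1413)*(-2896 + (22 - 4*6)) = ((-27 + (16/9)*4900 + 3220/3) - 1413)*(-2896 + (22 - 24)) = ((-27 + 78400/9 + 3220/3) - 1413)*(-2896 - 2) = (87817/9 - 1413)*(-2898) = (75100/9)*(-2898) = -24182200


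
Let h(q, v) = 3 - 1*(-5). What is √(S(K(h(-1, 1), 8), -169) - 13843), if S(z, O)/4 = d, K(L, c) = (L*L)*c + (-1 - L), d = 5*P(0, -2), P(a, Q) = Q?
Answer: I*√13883 ≈ 117.83*I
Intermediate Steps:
h(q, v) = 8 (h(q, v) = 3 + 5 = 8)
d = -10 (d = 5*(-2) = -10)
K(L, c) = -1 - L + c*L² (K(L, c) = L²*c + (-1 - L) = c*L² + (-1 - L) = -1 - L + c*L²)
S(z, O) = -40 (S(z, O) = 4*(-10) = -40)
√(S(K(h(-1, 1), 8), -169) - 13843) = √(-40 - 13843) = √(-13883) = I*√13883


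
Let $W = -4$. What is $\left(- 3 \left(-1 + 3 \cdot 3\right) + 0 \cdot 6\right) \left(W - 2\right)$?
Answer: $144$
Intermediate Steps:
$\left(- 3 \left(-1 + 3 \cdot 3\right) + 0 \cdot 6\right) \left(W - 2\right) = \left(- 3 \left(-1 + 3 \cdot 3\right) + 0 \cdot 6\right) \left(-4 - 2\right) = \left(- 3 \left(-1 + 9\right) + 0\right) \left(-6\right) = \left(\left(-3\right) 8 + 0\right) \left(-6\right) = \left(-24 + 0\right) \left(-6\right) = \left(-24\right) \left(-6\right) = 144$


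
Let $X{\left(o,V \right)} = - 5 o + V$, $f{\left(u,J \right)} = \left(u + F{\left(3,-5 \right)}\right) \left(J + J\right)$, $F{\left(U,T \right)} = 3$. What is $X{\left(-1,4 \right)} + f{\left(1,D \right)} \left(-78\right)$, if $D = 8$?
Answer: $-4983$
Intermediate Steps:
$f{\left(u,J \right)} = 2 J \left(3 + u\right)$ ($f{\left(u,J \right)} = \left(u + 3\right) \left(J + J\right) = \left(3 + u\right) 2 J = 2 J \left(3 + u\right)$)
$X{\left(o,V \right)} = V - 5 o$
$X{\left(-1,4 \right)} + f{\left(1,D \right)} \left(-78\right) = \left(4 - -5\right) + 2 \cdot 8 \left(3 + 1\right) \left(-78\right) = \left(4 + 5\right) + 2 \cdot 8 \cdot 4 \left(-78\right) = 9 + 64 \left(-78\right) = 9 - 4992 = -4983$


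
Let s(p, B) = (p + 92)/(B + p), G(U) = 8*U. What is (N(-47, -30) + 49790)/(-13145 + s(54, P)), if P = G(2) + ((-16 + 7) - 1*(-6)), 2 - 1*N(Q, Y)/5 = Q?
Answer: -3352345/880569 ≈ -3.8070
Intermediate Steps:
N(Q, Y) = 10 - 5*Q
P = 13 (P = 8*2 + ((-16 + 7) - 1*(-6)) = 16 + (-9 + 6) = 16 - 3 = 13)
s(p, B) = (92 + p)/(B + p)
(N(-47, -30) + 49790)/(-13145 + s(54, P)) = ((10 - 5*(-47)) + 49790)/(-13145 + (92 + 54)/(13 + 54)) = ((10 + 235) + 49790)/(-13145 + 146/67) = (245 + 49790)/(-13145 + (1/67)*146) = 50035/(-13145 + 146/67) = 50035/(-880569/67) = 50035*(-67/880569) = -3352345/880569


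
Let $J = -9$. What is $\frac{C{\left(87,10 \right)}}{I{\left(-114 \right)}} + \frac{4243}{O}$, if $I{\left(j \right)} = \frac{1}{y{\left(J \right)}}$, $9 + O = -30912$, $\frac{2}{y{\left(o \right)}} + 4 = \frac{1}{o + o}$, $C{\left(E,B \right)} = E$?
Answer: $- \frac{97154311}{2257233} \approx -43.041$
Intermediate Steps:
$y{\left(o \right)} = \frac{2}{-4 + \frac{1}{2 o}}$ ($y{\left(o \right)} = \frac{2}{-4 + \frac{1}{o + o}} = \frac{2}{-4 + \frac{1}{2 o}}$)
$O = -30921$ ($O = -9 - 30912 = -30921$)
$I{\left(j \right)} = - \frac{73}{36}$ ($I{\left(j \right)} = \frac{1}{\left(-4\right) \left(-9\right) \frac{1}{-1 + 8 \left(-9\right)}} = \frac{1}{\left(-4\right) \left(-9\right) \frac{1}{-1 - 72}} = \frac{1}{\left(-4\right) \left(-9\right) \frac{1}{-73}} = \frac{1}{\left(-4\right) \left(-9\right) \left(- \frac{1}{73}\right)} = \frac{1}{- \frac{36}{73}} = - \frac{73}{36}$)
$\frac{C{\left(87,10 \right)}}{I{\left(-114 \right)}} + \frac{4243}{O} = \frac{87}{- \frac{73}{36}} + \frac{4243}{-30921} = 87 \left(- \frac{36}{73}\right) + 4243 \left(- \frac{1}{30921}\right) = - \frac{3132}{73} - \frac{4243}{30921} = - \frac{97154311}{2257233}$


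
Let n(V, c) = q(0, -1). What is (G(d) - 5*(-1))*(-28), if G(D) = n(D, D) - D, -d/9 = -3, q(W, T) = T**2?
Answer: 588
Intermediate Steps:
n(V, c) = 1 (n(V, c) = (-1)**2 = 1)
d = 27 (d = -9*(-3) = 27)
G(D) = 1 - D
(G(d) - 5*(-1))*(-28) = ((1 - 1*27) - 5*(-1))*(-28) = ((1 - 27) - 1*(-5))*(-28) = (-26 + 5)*(-28) = -21*(-28) = 588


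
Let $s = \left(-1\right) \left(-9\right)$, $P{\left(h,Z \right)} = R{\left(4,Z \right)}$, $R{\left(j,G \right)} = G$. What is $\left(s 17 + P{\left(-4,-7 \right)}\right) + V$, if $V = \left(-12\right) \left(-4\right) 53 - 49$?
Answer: $2641$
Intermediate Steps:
$P{\left(h,Z \right)} = Z$
$s = 9$
$V = 2495$ ($V = 48 \cdot 53 - 49 = 2544 - 49 = 2495$)
$\left(s 17 + P{\left(-4,-7 \right)}\right) + V = \left(9 \cdot 17 - 7\right) + 2495 = \left(153 - 7\right) + 2495 = 146 + 2495 = 2641$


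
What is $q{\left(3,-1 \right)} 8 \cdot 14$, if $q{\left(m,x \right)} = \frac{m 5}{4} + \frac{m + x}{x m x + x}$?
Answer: $532$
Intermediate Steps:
$q{\left(m,x \right)} = \frac{5 m}{4} + \frac{m + x}{x + m x^{2}}$ ($q{\left(m,x \right)} = 5 m \frac{1}{4} + \frac{m + x}{m x x + x} = \frac{5 m}{4} + \frac{m + x}{m x^{2} + x} = \frac{5 m}{4} + \frac{m + x}{x + m x^{2}}$)
$q{\left(3,-1 \right)} 8 \cdot 14 = \frac{3 - 1 + \frac{5}{4} \cdot 3 \left(-1\right) + \frac{5 \cdot 3^{2} \left(-1\right)^{2}}{4}}{\left(-1\right) \left(1 + 3 \left(-1\right)\right)} 8 \cdot 14 = - \frac{3 - 1 - \frac{15}{4} + \frac{5}{4} \cdot 9 \cdot 1}{1 - 3} \cdot 8 \cdot 14 = - \frac{3 - 1 - \frac{15}{4} + \frac{45}{4}}{-2} \cdot 8 \cdot 14 = \left(-1\right) \left(- \frac{1}{2}\right) \frac{19}{2} \cdot 8 \cdot 14 = \frac{19}{4} \cdot 8 \cdot 14 = 38 \cdot 14 = 532$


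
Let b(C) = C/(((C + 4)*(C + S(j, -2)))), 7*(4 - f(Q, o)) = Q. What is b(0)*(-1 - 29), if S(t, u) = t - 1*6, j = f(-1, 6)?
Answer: 0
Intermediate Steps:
f(Q, o) = 4 - Q/7
j = 29/7 (j = 4 - 1/7*(-1) = 4 + 1/7 = 29/7 ≈ 4.1429)
S(t, u) = -6 + t (S(t, u) = t - 6 = -6 + t)
b(C) = C/((4 + C)*(-13/7 + C)) (b(C) = C/(((C + 4)*(C + (-6 + 29/7)))) = C/(((4 + C)*(C - 13/7))) = C/(((4 + C)*(-13/7 + C))) = C*(1/((4 + C)*(-13/7 + C))) = C/((4 + C)*(-13/7 + C)))
b(0)*(-1 - 29) = (7*0/(-52 + 7*0**2 + 15*0))*(-1 - 29) = (7*0/(-52 + 7*0 + 0))*(-30) = (7*0/(-52 + 0 + 0))*(-30) = (7*0/(-52))*(-30) = (7*0*(-1/52))*(-30) = 0*(-30) = 0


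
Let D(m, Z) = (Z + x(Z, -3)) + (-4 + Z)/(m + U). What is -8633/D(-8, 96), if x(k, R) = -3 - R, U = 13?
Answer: -43165/572 ≈ -75.463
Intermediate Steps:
D(m, Z) = Z + (-4 + Z)/(13 + m) (D(m, Z) = (Z + (-3 - 1*(-3))) + (-4 + Z)/(m + 13) = (Z + (-3 + 3)) + (-4 + Z)/(13 + m) = (Z + 0) + (-4 + Z)/(13 + m) = Z + (-4 + Z)/(13 + m))
-8633/D(-8, 96) = -8633*(13 - 8)/(-4 + 14*96 + 96*(-8)) = -8633*5/(-4 + 1344 - 768) = -8633/((1/5)*572) = -8633/572/5 = -8633*5/572 = -43165/572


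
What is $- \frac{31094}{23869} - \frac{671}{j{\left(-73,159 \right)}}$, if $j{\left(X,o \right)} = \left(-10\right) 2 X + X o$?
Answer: $- \frac{299494719}{242198743} \approx -1.2366$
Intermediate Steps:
$j{\left(X,o \right)} = - 20 X + X o$
$- \frac{31094}{23869} - \frac{671}{j{\left(-73,159 \right)}} = - \frac{31094}{23869} - \frac{671}{\left(-73\right) \left(-20 + 159\right)} = \left(-31094\right) \frac{1}{23869} - \frac{671}{\left(-73\right) 139} = - \frac{31094}{23869} - \frac{671}{-10147} = - \frac{31094}{23869} - - \frac{671}{10147} = - \frac{31094}{23869} + \frac{671}{10147} = - \frac{299494719}{242198743}$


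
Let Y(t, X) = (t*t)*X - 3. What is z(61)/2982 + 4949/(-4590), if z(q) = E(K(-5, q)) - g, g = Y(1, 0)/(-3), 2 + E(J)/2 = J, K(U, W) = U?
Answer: -1235564/1140615 ≈ -1.0832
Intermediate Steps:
Y(t, X) = -3 + X*t² (Y(t, X) = t²*X - 3 = X*t² - 3 = -3 + X*t²)
E(J) = -4 + 2*J
g = 1 (g = (-3 + 0*1²)/(-3) = (-3 + 0*1)*(-⅓) = (-3 + 0)*(-⅓) = -3*(-⅓) = 1)
z(q) = -15 (z(q) = (-4 + 2*(-5)) - 1*1 = (-4 - 10) - 1 = -14 - 1 = -15)
z(61)/2982 + 4949/(-4590) = -15/2982 + 4949/(-4590) = -15*1/2982 + 4949*(-1/4590) = -5/994 - 4949/4590 = -1235564/1140615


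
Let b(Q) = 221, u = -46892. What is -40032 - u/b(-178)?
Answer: -8800180/221 ≈ -39820.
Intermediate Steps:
-40032 - u/b(-178) = -40032 - (-46892)/221 = -40032 - 1*(-46892/221) = -40032 + 46892/221 = -8800180/221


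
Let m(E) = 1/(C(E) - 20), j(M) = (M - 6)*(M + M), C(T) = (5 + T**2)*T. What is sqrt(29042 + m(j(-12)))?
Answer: sqrt(47194573528684847199)/40311854 ≈ 170.42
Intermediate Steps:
C(T) = T*(5 + T**2)
j(M) = 2*M*(-6 + M) (j(M) = (-6 + M)*(2*M) = 2*M*(-6 + M))
m(E) = 1/(-20 + E*(5 + E**2)) (m(E) = 1/(E*(5 + E**2) - 20) = 1/(-20 + E*(5 + E**2)))
sqrt(29042 + m(j(-12))) = sqrt(29042 + 1/(-20 + (2*(-12)*(-6 - 12))*(5 + (2*(-12)*(-6 - 12))**2))) = sqrt(29042 + 1/(-20 + (2*(-12)*(-18))*(5 + (2*(-12)*(-18))**2))) = sqrt(29042 + 1/(-20 + 432*(5 + 432**2))) = sqrt(29042 + 1/(-20 + 432*(5 + 186624))) = sqrt(29042 + 1/(-20 + 432*186629)) = sqrt(29042 + 1/(-20 + 80623728)) = sqrt(29042 + 1/80623708) = sqrt(2341473727737/80623708) = sqrt(47194573528684847199)/40311854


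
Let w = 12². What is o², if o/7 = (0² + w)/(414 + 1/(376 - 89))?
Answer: 83692175616/14117954761 ≈ 5.9281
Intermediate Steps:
w = 144
o = 289296/118819 (o = 7*((0² + 144)/(414 + 1/(376 - 89))) = 7*((0 + 144)/(414 + 1/287)) = 7*(144/(414 + 1/287)) = 7*(144/(118819/287)) = 7*(144*(287/118819)) = 7*(41328/118819) = 289296/118819 ≈ 2.4348)
o² = (289296/118819)² = 83692175616/14117954761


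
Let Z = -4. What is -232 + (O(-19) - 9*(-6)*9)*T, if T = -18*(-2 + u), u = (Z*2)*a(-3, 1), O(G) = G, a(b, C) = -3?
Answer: -185164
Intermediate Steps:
u = 24 (u = -4*2*(-3) = -8*(-3) = 24)
T = -396 (T = -18*(-2 + 24) = -18*22 = -396)
-232 + (O(-19) - 9*(-6)*9)*T = -232 + (-19 - 9*(-6)*9)*(-396) = -232 + (-19 - (-54)*9)*(-396) = -232 + (-19 - 1*(-486))*(-396) = -232 + (-19 + 486)*(-396) = -232 + 467*(-396) = -232 - 184932 = -185164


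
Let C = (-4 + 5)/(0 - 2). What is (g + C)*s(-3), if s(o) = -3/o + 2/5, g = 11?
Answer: 147/10 ≈ 14.700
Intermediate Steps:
s(o) = 2/5 - 3/o (s(o) = -3/o + 2*(1/5) = -3/o + 2/5 = 2/5 - 3/o)
C = -1/2 (C = 1/(-2) = 1*(-1/2) = -1/2 ≈ -0.50000)
(g + C)*s(-3) = (11 - 1/2)*(2/5 - 3/(-3)) = 21*(2/5 - 3*(-1/3))/2 = 21*(2/5 + 1)/2 = (21/2)*(7/5) = 147/10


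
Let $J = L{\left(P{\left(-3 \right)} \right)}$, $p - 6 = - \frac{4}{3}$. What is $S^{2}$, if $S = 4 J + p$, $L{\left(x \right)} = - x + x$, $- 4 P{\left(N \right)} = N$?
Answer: $\frac{196}{9} \approx 21.778$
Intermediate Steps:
$p = \frac{14}{3}$ ($p = 6 - \frac{4}{3} = \frac{14}{3} \approx 4.6667$)
$P{\left(N \right)} = - \frac{N}{4}$
$L{\left(x \right)} = 0$
$J = 0$
$S = \frac{14}{3}$ ($S = 4 \cdot 0 + \frac{14}{3} = 0 + \frac{14}{3} = \frac{14}{3} \approx 4.6667$)
$S^{2} = \left(\frac{14}{3}\right)^{2} = \frac{196}{9}$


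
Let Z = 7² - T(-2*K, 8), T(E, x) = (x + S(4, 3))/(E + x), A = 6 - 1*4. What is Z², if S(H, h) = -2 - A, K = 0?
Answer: 9409/4 ≈ 2352.3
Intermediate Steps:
A = 2 (A = 6 - 4 = 2)
S(H, h) = -4 (S(H, h) = -2 - 1*2 = -2 - 2 = -4)
T(E, x) = (-4 + x)/(E + x) (T(E, x) = (x - 4)/(E + x) = (-4 + x)/(E + x))
Z = 97/2 (Z = 7² - (-4 + 8)/(-2*0 + 8) = 49 - 4/(0 + 8) = 49 - 4/8 = 49 - 1*½ = 49 - ½ = 97/2 ≈ 48.500)
Z² = (97/2)² = 9409/4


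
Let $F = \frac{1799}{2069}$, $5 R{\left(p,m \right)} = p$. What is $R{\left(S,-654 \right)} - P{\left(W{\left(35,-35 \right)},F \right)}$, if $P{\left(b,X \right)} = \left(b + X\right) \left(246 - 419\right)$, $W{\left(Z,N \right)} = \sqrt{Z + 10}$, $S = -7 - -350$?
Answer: $\frac{2265802}{10345} + 519 \sqrt{5} \approx 1379.5$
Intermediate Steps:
$S = 343$ ($S = -7 + 350 = 343$)
$R{\left(p,m \right)} = \frac{p}{5}$
$F = \frac{1799}{2069}$ ($F = 1799 \cdot \frac{1}{2069} = \frac{1799}{2069} \approx 0.8695$)
$W{\left(Z,N \right)} = \sqrt{10 + Z}$
$P{\left(b,X \right)} = - 173 X - 173 b$ ($P{\left(b,X \right)} = \left(X + b\right) \left(-173\right) = - 173 X - 173 b$)
$R{\left(S,-654 \right)} - P{\left(W{\left(35,-35 \right)},F \right)} = \frac{1}{5} \cdot 343 - \left(\left(-173\right) \frac{1799}{2069} - 173 \sqrt{10 + 35}\right) = \frac{343}{5} - \left(- \frac{311227}{2069} - 173 \sqrt{45}\right) = \frac{343}{5} - \left(- \frac{311227}{2069} - 173 \cdot 3 \sqrt{5}\right) = \frac{343}{5} - \left(- \frac{311227}{2069} - 519 \sqrt{5}\right) = \frac{343}{5} + \left(\frac{311227}{2069} + 519 \sqrt{5}\right) = \frac{2265802}{10345} + 519 \sqrt{5}$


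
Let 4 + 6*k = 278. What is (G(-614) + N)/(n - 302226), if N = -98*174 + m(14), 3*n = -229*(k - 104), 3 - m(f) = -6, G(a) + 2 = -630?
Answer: 159075/2679959 ≈ 0.059357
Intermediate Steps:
k = 137/3 (k = -⅔ + (⅙)*278 = -⅔ + 139/3 = 137/3 ≈ 45.667)
G(a) = -632 (G(a) = -2 - 630 = -632)
m(f) = 9 (m(f) = 3 - 1*(-6) = 3 + 6 = 9)
n = 40075/9 (n = (-229*(137/3 - 104))/3 = (-229*(-175/3))/3 = (⅓)*(40075/3) = 40075/9 ≈ 4452.8)
N = -17043 (N = -98*174 + 9 = -17052 + 9 = -17043)
(G(-614) + N)/(n - 302226) = (-632 - 17043)/(40075/9 - 302226) = -17675/(-2679959/9) = -17675*(-9/2679959) = 159075/2679959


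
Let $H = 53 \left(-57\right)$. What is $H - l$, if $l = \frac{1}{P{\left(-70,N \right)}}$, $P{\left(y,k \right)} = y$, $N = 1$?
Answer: $- \frac{211469}{70} \approx -3021.0$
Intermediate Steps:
$H = -3021$
$l = - \frac{1}{70}$ ($l = \frac{1}{-70} = - \frac{1}{70} \approx -0.014286$)
$H - l = -3021 - - \frac{1}{70} = -3021 + \frac{1}{70} = - \frac{211469}{70}$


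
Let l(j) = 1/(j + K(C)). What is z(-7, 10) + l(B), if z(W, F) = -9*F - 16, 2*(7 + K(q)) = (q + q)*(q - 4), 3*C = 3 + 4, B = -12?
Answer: -21845/206 ≈ -106.04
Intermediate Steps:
C = 7/3 (C = (3 + 4)/3 = (⅓)*7 = 7/3 ≈ 2.3333)
K(q) = -7 + q*(-4 + q) (K(q) = -7 + ((q + q)*(q - 4))/2 = -7 + ((2*q)*(-4 + q))/2 = -7 + (2*q*(-4 + q))/2 = -7 + q*(-4 + q))
z(W, F) = -16 - 9*F
l(j) = 1/(-98/9 + j) (l(j) = 1/(j + (-7 + (7/3)² - 4*7/3)) = 1/(j + (-7 + 49/9 - 28/3)) = 1/(j - 98/9) = 1/(-98/9 + j))
z(-7, 10) + l(B) = (-16 - 9*10) + 9/(-98 + 9*(-12)) = (-16 - 90) + 9/(-98 - 108) = -106 + 9/(-206) = -106 + 9*(-1/206) = -106 - 9/206 = -21845/206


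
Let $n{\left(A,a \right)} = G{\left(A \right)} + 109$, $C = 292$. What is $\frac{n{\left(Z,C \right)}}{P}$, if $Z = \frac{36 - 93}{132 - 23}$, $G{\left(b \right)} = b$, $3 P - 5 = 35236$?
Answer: $\frac{11824}{1280423} \approx 0.0092344$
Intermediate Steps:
$P = 11747$ ($P = \frac{5}{3} + \frac{1}{3} \cdot 35236 = \frac{5}{3} + \frac{35236}{3} = 11747$)
$Z = - \frac{57}{109} \approx -0.52294$
$n{\left(A,a \right)} = 109 + A$ ($n{\left(A,a \right)} = A + 109 = 109 + A$)
$\frac{n{\left(Z,C \right)}}{P} = \frac{109 - \frac{57}{109}}{11747} = \frac{11824}{109} \cdot \frac{1}{11747} = \frac{11824}{1280423}$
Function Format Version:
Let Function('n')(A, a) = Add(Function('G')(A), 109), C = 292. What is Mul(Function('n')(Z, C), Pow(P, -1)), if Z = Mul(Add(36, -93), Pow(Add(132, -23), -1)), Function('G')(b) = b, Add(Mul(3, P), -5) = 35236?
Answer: Rational(11824, 1280423) ≈ 0.0092344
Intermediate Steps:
P = 11747 (P = Add(Rational(5, 3), Mul(Rational(1, 3), 35236)) = Add(Rational(5, 3), Rational(35236, 3)) = 11747)
Z = Rational(-57, 109) (Z = Mul(-57, Pow(109, -1)) = Mul(-57, Rational(1, 109)) = Rational(-57, 109) ≈ -0.52294)
Function('n')(A, a) = Add(109, A) (Function('n')(A, a) = Add(A, 109) = Add(109, A))
Mul(Function('n')(Z, C), Pow(P, -1)) = Mul(Add(109, Rational(-57, 109)), Pow(11747, -1)) = Mul(Rational(11824, 109), Rational(1, 11747)) = Rational(11824, 1280423)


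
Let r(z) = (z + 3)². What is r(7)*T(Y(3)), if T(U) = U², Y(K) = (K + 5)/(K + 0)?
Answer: 6400/9 ≈ 711.11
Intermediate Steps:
Y(K) = (5 + K)/K
r(z) = (3 + z)²
r(7)*T(Y(3)) = (3 + 7)²*((5 + 3)/3)² = 10²*((⅓)*8)² = 100*(8/3)² = 100*(64/9) = 6400/9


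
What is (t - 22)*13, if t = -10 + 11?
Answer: -273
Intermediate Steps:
t = 1
(t - 22)*13 = (1 - 22)*13 = -21*13 = -273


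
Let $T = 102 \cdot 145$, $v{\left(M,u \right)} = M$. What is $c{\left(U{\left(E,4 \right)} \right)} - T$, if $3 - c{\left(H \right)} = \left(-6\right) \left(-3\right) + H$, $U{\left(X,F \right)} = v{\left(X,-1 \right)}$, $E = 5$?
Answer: $-14810$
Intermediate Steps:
$U{\left(X,F \right)} = X$
$c{\left(H \right)} = -15 - H$ ($c{\left(H \right)} = 3 - \left(\left(-6\right) \left(-3\right) + H\right) = 3 - \left(18 + H\right) = -15 - H$)
$T = 14790$
$c{\left(U{\left(E,4 \right)} \right)} - T = \left(-15 - 5\right) - 14790 = -20 - 14790 = -14810$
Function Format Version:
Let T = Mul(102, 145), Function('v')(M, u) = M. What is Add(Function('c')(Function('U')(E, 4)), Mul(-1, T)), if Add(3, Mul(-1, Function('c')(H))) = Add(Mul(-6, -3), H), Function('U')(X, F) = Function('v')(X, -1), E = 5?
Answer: -14810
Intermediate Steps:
Function('U')(X, F) = X
Function('c')(H) = Add(-15, Mul(-1, H)) (Function('c')(H) = Add(3, Mul(-1, Add(Mul(-6, -3), H))) = Add(3, Mul(-1, Add(18, H))) = Add(3, Add(-18, Mul(-1, H))) = Add(-15, Mul(-1, H)))
T = 14790
Add(Function('c')(Function('U')(E, 4)), Mul(-1, T)) = Add(Add(-15, Mul(-1, 5)), Mul(-1, 14790)) = Add(Add(-15, -5), -14790) = Add(-20, -14790) = -14810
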